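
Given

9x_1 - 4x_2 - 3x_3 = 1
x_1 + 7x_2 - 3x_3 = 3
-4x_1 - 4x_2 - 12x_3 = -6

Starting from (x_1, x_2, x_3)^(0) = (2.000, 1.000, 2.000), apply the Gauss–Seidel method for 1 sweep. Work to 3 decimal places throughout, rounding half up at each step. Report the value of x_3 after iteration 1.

Iteration 1:
  x_1 = (1 - (-4)·1.000 - (-3)·2.000) / (9) = 1.222
  x_2 = (3 - (1)·1.222 - (-3)·2.000) / (7) = 1.111
  x_3 = (-6 - (-4)·1.222 - (-4)·1.111) / (-12) = -0.278

-0.278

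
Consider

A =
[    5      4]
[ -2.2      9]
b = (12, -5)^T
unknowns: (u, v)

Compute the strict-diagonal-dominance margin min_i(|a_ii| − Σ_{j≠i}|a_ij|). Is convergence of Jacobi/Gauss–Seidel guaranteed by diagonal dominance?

row 1: |5| − (4) = 1
row 2: |9| − (2.2) = 6.8
minimum over rows = 1 → strictly diagonally dominant (convergence guaranteed)

1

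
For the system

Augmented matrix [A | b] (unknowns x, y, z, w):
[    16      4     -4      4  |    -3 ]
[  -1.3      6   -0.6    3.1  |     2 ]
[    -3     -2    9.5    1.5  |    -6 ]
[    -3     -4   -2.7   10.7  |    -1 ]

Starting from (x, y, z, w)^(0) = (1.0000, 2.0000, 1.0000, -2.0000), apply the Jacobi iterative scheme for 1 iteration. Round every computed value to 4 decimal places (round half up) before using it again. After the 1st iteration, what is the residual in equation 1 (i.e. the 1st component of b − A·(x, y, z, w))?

-13.7964

Iteration 1:
  x = (-3 - (4)·2.0000 - (-4)·1.0000 - (4)·-2.0000) / (16) = 0.0625
  y = (2 - (-1.3)·1.0000 - (-0.6)·1.0000 - (3.1)·-2.0000) / (6) = 1.6833
  z = (-6 - (-3)·1.0000 - (-2)·2.0000 - (1.5)·-2.0000) / (9.5) = 0.4211
  w = (-1 - (-3)·1.0000 - (-4)·2.0000 - (-2.7)·1.0000) / (10.7) = 1.1869
Residual b − A·x = (-13.7964, -11.4453, -8.2267, -5.6422)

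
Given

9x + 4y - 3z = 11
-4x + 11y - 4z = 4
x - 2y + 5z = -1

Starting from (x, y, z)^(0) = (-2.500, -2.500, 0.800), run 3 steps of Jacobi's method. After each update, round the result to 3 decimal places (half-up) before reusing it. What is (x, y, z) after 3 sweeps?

(0.479, 0.465, 0.002)

Iteration 1:
  x = (11 - (4)·-2.500 - (-3)·0.800) / (9) = 2.600
  y = (4 - (-4)·-2.500 - (-4)·0.800) / (11) = -0.255
  z = (-1 - (1)·-2.500 - (-2)·-2.500) / (5) = -0.700
Iteration 2:
  x = (11 - (4)·-0.255 - (-3)·-0.700) / (9) = 1.102
  y = (4 - (-4)·2.600 - (-4)·-0.700) / (11) = 1.055
  z = (-1 - (1)·2.600 - (-2)·-0.255) / (5) = -0.822
Iteration 3:
  x = (11 - (4)·1.055 - (-3)·-0.822) / (9) = 0.479
  y = (4 - (-4)·1.102 - (-4)·-0.822) / (11) = 0.465
  z = (-1 - (1)·1.102 - (-2)·1.055) / (5) = 0.002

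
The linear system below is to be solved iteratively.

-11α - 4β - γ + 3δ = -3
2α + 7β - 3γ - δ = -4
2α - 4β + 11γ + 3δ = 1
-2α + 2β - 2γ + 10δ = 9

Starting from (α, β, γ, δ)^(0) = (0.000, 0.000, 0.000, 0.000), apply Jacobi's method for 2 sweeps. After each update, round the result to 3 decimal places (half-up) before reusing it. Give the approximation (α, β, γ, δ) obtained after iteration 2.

Iteration 1:
  α = (-3 - (-4)·0.000 - (-1)·0.000 - (3)·0.000) / (-11) = 0.273
  β = (-4 - (2)·0.000 - (-3)·0.000 - (-1)·0.000) / (7) = -0.571
  γ = (1 - (2)·0.000 - (-4)·0.000 - (3)·0.000) / (11) = 0.091
  δ = (9 - (-2)·0.000 - (2)·0.000 - (-2)·0.000) / (10) = 0.900
Iteration 2:
  α = (-3 - (-4)·-0.571 - (-1)·0.091 - (3)·0.900) / (-11) = 0.718
  β = (-4 - (2)·0.273 - (-3)·0.091 - (-1)·0.900) / (7) = -0.482
  γ = (1 - (2)·0.273 - (-4)·-0.571 - (3)·0.900) / (11) = -0.412
  δ = (9 - (-2)·0.273 - (2)·-0.571 - (-2)·0.091) / (10) = 1.087

(0.718, -0.482, -0.412, 1.087)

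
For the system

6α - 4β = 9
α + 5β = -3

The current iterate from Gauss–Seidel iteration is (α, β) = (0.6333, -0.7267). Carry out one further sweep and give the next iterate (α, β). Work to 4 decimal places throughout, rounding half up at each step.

(1.0155, -0.8031)

One sweep:
  α = (9 - (-4)·-0.7267) / (6) = 1.0155
  β = (-3 - (1)·1.0155) / (5) = -0.8031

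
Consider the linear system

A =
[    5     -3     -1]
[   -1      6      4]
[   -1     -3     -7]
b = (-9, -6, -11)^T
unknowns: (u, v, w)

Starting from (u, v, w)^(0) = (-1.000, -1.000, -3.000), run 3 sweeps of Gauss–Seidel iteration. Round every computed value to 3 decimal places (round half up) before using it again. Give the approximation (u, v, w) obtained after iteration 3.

(-2.678, -3.283, 3.361)

Iteration 1:
  u = (-9 - (-3)·-1.000 - (-1)·-3.000) / (5) = -3.000
  v = (-6 - (-1)·-3.000 - (4)·-3.000) / (6) = 0.500
  w = (-11 - (-1)·-3.000 - (-3)·0.500) / (-7) = 1.786
Iteration 2:
  u = (-9 - (-3)·0.500 - (-1)·1.786) / (5) = -1.143
  v = (-6 - (-1)·-1.143 - (4)·1.786) / (6) = -2.381
  w = (-11 - (-1)·-1.143 - (-3)·-2.381) / (-7) = 2.755
Iteration 3:
  u = (-9 - (-3)·-2.381 - (-1)·2.755) / (5) = -2.678
  v = (-6 - (-1)·-2.678 - (4)·2.755) / (6) = -3.283
  w = (-11 - (-1)·-2.678 - (-3)·-3.283) / (-7) = 3.361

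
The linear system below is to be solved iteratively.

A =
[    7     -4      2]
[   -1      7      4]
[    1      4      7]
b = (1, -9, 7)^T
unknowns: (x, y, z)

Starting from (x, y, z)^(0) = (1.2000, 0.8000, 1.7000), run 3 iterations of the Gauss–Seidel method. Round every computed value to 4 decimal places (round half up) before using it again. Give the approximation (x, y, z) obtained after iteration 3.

Iteration 1:
  x = (1 - (-4)·0.8000 - (2)·1.7000) / (7) = 0.1143
  y = (-9 - (-1)·0.1143 - (4)·1.7000) / (7) = -2.2408
  z = (7 - (1)·0.1143 - (4)·-2.2408) / (7) = 2.2641
Iteration 2:
  x = (1 - (-4)·-2.2408 - (2)·2.2641) / (7) = -1.7845
  y = (-9 - (-1)·-1.7845 - (4)·2.2641) / (7) = -2.8344
  z = (7 - (1)·-1.7845 - (4)·-2.8344) / (7) = 2.8746
Iteration 3:
  x = (1 - (-4)·-2.8344 - (2)·2.8746) / (7) = -2.2981
  y = (-9 - (-1)·-2.2981 - (4)·2.8746) / (7) = -3.2566
  z = (7 - (1)·-2.2981 - (4)·-3.2566) / (7) = 3.1892

(-2.2981, -3.2566, 3.1892)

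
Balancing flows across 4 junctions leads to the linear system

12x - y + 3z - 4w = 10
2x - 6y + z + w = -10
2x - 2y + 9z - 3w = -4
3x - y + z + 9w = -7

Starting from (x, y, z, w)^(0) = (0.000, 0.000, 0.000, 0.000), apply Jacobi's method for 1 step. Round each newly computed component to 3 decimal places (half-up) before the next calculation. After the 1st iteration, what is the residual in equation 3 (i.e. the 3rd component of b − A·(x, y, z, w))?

Iteration 1:
  x = (10 - (-1)·0.000 - (3)·0.000 - (-4)·0.000) / (12) = 0.833
  y = (-10 - (2)·0.000 - (1)·0.000 - (1)·0.000) / (-6) = 1.667
  z = (-4 - (2)·0.000 - (-2)·0.000 - (-3)·0.000) / (9) = -0.444
  w = (-7 - (3)·0.000 - (-1)·0.000 - (1)·0.000) / (9) = -0.778
Residual b − A·x = (-0.109, -0.442, -0.670, -0.386)

-0.670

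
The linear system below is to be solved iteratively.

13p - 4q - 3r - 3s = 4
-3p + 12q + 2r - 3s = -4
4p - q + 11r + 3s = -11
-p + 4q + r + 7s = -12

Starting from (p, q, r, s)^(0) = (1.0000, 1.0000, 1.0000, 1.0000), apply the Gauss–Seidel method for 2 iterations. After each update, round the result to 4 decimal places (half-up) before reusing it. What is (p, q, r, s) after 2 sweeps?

Iteration 1:
  p = (4 - (-4)·1.0000 - (-3)·1.0000 - (-3)·1.0000) / (13) = 1.0769
  q = (-4 - (-3)·1.0769 - (2)·1.0000 - (-3)·1.0000) / (12) = 0.0192
  r = (-11 - (4)·1.0769 - (-1)·0.0192 - (3)·1.0000) / (11) = -1.6626
  s = (-12 - (-1)·1.0769 - (4)·0.0192 - (1)·-1.6626) / (7) = -1.3339
Iteration 2:
  p = (4 - (-4)·0.0192 - (-3)·-1.6626 - (-3)·-1.3339) / (13) = -0.3779
  q = (-4 - (-3)·-0.3779 - (2)·-1.6626 - (-3)·-1.3339) / (12) = -0.4842
  r = (-11 - (4)·-0.3779 - (-1)·-0.4842 - (3)·-1.3339) / (11) = -0.5428
  s = (-12 - (-1)·-0.3779 - (4)·-0.4842 - (1)·-0.5428) / (7) = -1.4140

(-0.3779, -0.4842, -0.5428, -1.4140)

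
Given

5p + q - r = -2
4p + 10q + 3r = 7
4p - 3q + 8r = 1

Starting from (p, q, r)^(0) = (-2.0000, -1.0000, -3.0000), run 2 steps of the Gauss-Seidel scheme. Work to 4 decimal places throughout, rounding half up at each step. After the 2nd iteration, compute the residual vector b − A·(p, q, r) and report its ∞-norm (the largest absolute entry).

1.9494

Iteration 1:
  p = (-2 - (1)·-1.0000 - (-1)·-3.0000) / (5) = -0.8000
  q = (7 - (4)·-0.8000 - (3)·-3.0000) / (10) = 1.9200
  r = (1 - (4)·-0.8000 - (-3)·1.9200) / (8) = 1.2450
Iteration 2:
  p = (-2 - (1)·1.9200 - (-1)·1.2450) / (5) = -0.5350
  q = (7 - (4)·-0.5350 - (3)·1.2450) / (10) = 0.5405
  r = (1 - (4)·-0.5350 - (-3)·0.5405) / (8) = 0.5952
Residual b − A·x = (0.7297, 1.9494, -0.0001); ∞-norm = 1.9494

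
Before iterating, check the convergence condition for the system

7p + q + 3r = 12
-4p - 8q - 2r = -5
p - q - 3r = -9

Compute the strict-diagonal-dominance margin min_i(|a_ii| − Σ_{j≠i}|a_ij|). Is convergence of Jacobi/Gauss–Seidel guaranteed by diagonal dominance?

1

row 1: |7| − (1+3) = 3
row 2: |-8| − (4+2) = 2
row 3: |-3| − (1+1) = 1
minimum over rows = 1 → strictly diagonally dominant (convergence guaranteed)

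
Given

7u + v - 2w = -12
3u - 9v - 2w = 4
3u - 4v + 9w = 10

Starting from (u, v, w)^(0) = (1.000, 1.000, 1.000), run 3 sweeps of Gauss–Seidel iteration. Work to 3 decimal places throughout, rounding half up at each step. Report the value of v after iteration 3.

-1.094

Iteration 1:
  u = (-12 - (1)·1.000 - (-2)·1.000) / (7) = -1.571
  v = (4 - (3)·-1.571 - (-2)·1.000) / (-9) = -1.190
  w = (10 - (3)·-1.571 - (-4)·-1.190) / (9) = 1.106
Iteration 2:
  u = (-12 - (1)·-1.190 - (-2)·1.106) / (7) = -1.228
  v = (4 - (3)·-1.228 - (-2)·1.106) / (-9) = -1.100
  w = (10 - (3)·-1.228 - (-4)·-1.100) / (9) = 1.032
Iteration 3:
  u = (-12 - (1)·-1.100 - (-2)·1.032) / (7) = -1.262
  v = (4 - (3)·-1.262 - (-2)·1.032) / (-9) = -1.094
  w = (10 - (3)·-1.262 - (-4)·-1.094) / (9) = 1.046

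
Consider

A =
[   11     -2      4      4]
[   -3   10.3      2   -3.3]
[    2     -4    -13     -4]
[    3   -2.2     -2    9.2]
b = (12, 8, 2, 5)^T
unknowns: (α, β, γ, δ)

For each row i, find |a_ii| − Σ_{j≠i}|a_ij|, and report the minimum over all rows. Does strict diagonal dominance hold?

1

row 1: |11| − (2+4+4) = 1
row 2: |10.3| − (3+2+3.3) = 2
row 3: |-13| − (2+4+4) = 3
row 4: |9.2| − (3+2.2+2) = 2
minimum over rows = 1 → strictly diagonally dominant (convergence guaranteed)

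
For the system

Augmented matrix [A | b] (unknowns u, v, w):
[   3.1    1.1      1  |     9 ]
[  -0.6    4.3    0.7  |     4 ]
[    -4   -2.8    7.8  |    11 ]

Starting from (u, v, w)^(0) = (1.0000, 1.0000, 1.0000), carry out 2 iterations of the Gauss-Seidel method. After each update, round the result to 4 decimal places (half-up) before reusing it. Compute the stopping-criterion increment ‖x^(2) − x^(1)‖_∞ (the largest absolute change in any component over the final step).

Iteration 1:
  u = (9 - (1.1)·1.0000 - (1)·1.0000) / (3.1) = 2.2258
  v = (4 - (-0.6)·2.2258 - (0.7)·1.0000) / (4.3) = 1.0780
  w = (11 - (-4)·2.2258 - (-2.8)·1.0780) / (7.8) = 2.9387
Iteration 2:
  u = (9 - (1.1)·1.0780 - (1)·2.9387) / (3.1) = 1.5727
  v = (4 - (-0.6)·1.5727 - (0.7)·2.9387) / (4.3) = 0.6713
  w = (11 - (-4)·1.5727 - (-2.8)·0.6713) / (7.8) = 2.4577
Change: (-0.6531, -0.4067, -0.4810) → max |·| = 0.6531

0.6531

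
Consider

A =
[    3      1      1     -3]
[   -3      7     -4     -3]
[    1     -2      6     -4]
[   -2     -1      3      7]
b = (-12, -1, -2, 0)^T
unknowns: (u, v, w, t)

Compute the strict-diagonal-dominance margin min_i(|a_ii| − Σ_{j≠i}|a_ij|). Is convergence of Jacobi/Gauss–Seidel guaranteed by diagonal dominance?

-3

row 1: |3| − (1+1+3) = -2
row 2: |7| − (3+4+3) = -3
row 3: |6| − (1+2+4) = -1
row 4: |7| − (2+1+3) = 1
minimum over rows = -3 → not strictly diagonally dominant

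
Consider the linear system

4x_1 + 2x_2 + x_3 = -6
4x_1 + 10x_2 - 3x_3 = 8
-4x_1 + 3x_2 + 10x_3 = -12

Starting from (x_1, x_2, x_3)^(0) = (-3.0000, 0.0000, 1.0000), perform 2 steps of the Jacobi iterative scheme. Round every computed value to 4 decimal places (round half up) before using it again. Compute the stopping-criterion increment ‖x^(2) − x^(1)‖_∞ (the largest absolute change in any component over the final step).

1.5200

Iteration 1:
  x_1 = (-6 - (2)·0.0000 - (1)·1.0000) / (4) = -1.7500
  x_2 = (8 - (4)·-3.0000 - (-3)·1.0000) / (10) = 2.3000
  x_3 = (-12 - (-4)·-3.0000 - (3)·0.0000) / (10) = -2.4000
Iteration 2:
  x_1 = (-6 - (2)·2.3000 - (1)·-2.4000) / (4) = -2.0500
  x_2 = (8 - (4)·-1.7500 - (-3)·-2.4000) / (10) = 0.7800
  x_3 = (-12 - (-4)·-1.7500 - (3)·2.3000) / (10) = -2.5900
Change: (-0.3000, -1.5200, -0.1900) → max |·| = 1.5200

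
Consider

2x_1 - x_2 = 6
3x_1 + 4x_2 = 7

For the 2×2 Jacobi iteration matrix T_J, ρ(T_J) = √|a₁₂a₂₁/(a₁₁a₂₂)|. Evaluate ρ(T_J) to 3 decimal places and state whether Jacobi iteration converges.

a₁₂a₂₁/(a₁₁a₂₂) = (-1)·(3) / ((2)·(4)) = -0.375000
ρ = √|-0.375000| = √0.375000 = 0.612
ρ < 1, so Jacobi converges

0.612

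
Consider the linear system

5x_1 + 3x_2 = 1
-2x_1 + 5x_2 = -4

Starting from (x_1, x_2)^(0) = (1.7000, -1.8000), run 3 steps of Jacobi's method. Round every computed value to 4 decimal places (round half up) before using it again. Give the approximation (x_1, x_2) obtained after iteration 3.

Iteration 1:
  x_1 = (1 - (3)·-1.8000) / (5) = 1.2800
  x_2 = (-4 - (-2)·1.7000) / (5) = -0.1200
Iteration 2:
  x_1 = (1 - (3)·-0.1200) / (5) = 0.2720
  x_2 = (-4 - (-2)·1.2800) / (5) = -0.2880
Iteration 3:
  x_1 = (1 - (3)·-0.2880) / (5) = 0.3728
  x_2 = (-4 - (-2)·0.2720) / (5) = -0.6912

(0.3728, -0.6912)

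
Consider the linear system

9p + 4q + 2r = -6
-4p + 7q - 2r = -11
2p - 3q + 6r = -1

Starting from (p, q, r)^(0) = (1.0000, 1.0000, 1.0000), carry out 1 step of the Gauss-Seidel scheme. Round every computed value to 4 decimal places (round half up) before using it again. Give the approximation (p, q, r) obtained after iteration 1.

Iteration 1:
  p = (-6 - (4)·1.0000 - (2)·1.0000) / (9) = -1.3333
  q = (-11 - (-4)·-1.3333 - (-2)·1.0000) / (7) = -2.0476
  r = (-1 - (2)·-1.3333 - (-3)·-2.0476) / (6) = -0.7460

(-1.3333, -2.0476, -0.7460)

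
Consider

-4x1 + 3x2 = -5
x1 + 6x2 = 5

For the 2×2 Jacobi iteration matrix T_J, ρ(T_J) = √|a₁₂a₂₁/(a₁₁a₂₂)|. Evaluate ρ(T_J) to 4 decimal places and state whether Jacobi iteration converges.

0.3536

a₁₂a₂₁/(a₁₁a₂₂) = (3)·(1) / ((-4)·(6)) = -0.125000
ρ = √|-0.125000| = √0.125000 = 0.3536
ρ < 1, so Jacobi converges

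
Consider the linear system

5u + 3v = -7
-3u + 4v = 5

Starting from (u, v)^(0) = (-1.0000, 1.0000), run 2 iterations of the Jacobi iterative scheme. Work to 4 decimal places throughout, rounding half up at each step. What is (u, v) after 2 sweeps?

(-1.7000, -0.2500)

Iteration 1:
  u = (-7 - (3)·1.0000) / (5) = -2.0000
  v = (5 - (-3)·-1.0000) / (4) = 0.5000
Iteration 2:
  u = (-7 - (3)·0.5000) / (5) = -1.7000
  v = (5 - (-3)·-2.0000) / (4) = -0.2500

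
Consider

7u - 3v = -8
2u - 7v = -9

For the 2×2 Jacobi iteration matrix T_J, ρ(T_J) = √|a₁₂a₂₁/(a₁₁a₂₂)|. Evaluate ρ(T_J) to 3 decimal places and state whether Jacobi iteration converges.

0.350

a₁₂a₂₁/(a₁₁a₂₂) = (-3)·(2) / ((7)·(-7)) = 0.122449
ρ = √|0.122449| = √0.122449 = 0.350
ρ < 1, so Jacobi converges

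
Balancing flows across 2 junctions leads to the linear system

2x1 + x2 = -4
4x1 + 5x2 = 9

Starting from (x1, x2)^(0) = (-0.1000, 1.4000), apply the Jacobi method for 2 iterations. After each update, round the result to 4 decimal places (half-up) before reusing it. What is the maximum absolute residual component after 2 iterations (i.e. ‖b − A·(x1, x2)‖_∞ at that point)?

Iteration 1:
  x1 = (-4 - (1)·1.4000) / (2) = -2.7000
  x2 = (9 - (4)·-0.1000) / (5) = 1.8800
Iteration 2:
  x1 = (-4 - (1)·1.8800) / (2) = -2.9400
  x2 = (9 - (4)·-2.7000) / (5) = 3.9600
Residual b − A·x = (-2.0800, 0.9600); ∞-norm = 2.0800

2.0800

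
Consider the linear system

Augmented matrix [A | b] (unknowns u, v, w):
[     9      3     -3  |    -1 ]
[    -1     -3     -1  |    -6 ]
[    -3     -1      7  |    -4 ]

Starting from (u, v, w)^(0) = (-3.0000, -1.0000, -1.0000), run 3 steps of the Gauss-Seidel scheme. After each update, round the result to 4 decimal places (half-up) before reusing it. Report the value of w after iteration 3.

Iteration 1:
  u = (-1 - (3)·-1.0000 - (-3)·-1.0000) / (9) = -0.1111
  v = (-6 - (-1)·-0.1111 - (-1)·-1.0000) / (-3) = 2.3704
  w = (-4 - (-3)·-0.1111 - (-1)·2.3704) / (7) = -0.2804
Iteration 2:
  u = (-1 - (3)·2.3704 - (-3)·-0.2804) / (9) = -0.9947
  v = (-6 - (-1)·-0.9947 - (-1)·-0.2804) / (-3) = 2.4250
  w = (-4 - (-3)·-0.9947 - (-1)·2.4250) / (7) = -0.6513
Iteration 3:
  u = (-1 - (3)·2.4250 - (-3)·-0.6513) / (9) = -1.1365
  v = (-6 - (-1)·-1.1365 - (-1)·-0.6513) / (-3) = 2.5959
  w = (-4 - (-3)·-1.1365 - (-1)·2.5959) / (7) = -0.6877

-0.6877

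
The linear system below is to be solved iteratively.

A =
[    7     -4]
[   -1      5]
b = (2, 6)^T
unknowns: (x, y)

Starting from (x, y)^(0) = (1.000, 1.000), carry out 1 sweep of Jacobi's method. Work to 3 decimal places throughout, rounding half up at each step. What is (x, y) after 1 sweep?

(0.857, 1.400)

Iteration 1:
  x = (2 - (-4)·1.000) / (7) = 0.857
  y = (6 - (-1)·1.000) / (5) = 1.400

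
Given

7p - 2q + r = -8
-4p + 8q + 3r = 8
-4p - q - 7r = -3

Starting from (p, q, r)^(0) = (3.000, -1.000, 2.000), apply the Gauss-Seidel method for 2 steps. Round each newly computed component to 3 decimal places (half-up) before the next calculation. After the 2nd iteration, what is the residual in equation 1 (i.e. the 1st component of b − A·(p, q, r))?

0.709

Iteration 1:
  p = (-8 - (-2)·-1.000 - (1)·2.000) / (7) = -1.714
  q = (8 - (-4)·-1.714 - (3)·2.000) / (8) = -0.607
  r = (-3 - (-4)·-1.714 - (-1)·-0.607) / (-7) = 1.495
Iteration 2:
  p = (-8 - (-2)·-0.607 - (1)·1.495) / (7) = -1.530
  q = (8 - (-4)·-1.530 - (3)·1.495) / (8) = -0.326
  r = (-3 - (-4)·-1.530 - (-1)·-0.326) / (-7) = 1.349
Residual b − A·x = (0.709, 0.441, -0.003)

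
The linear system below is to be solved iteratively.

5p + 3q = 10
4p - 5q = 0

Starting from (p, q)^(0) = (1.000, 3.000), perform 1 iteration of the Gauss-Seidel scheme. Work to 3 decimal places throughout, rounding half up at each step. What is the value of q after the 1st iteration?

0.160

Iteration 1:
  p = (10 - (3)·3.000) / (5) = 0.200
  q = (0 - (4)·0.200) / (-5) = 0.160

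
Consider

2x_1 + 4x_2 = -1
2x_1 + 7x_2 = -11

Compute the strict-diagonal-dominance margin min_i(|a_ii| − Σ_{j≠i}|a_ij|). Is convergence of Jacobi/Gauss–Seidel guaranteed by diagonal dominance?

row 1: |2| − (4) = -2
row 2: |7| − (2) = 5
minimum over rows = -2 → not strictly diagonally dominant

-2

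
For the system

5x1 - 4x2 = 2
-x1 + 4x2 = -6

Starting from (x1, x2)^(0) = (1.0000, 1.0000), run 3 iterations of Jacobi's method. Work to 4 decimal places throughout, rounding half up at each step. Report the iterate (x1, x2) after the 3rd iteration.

Iteration 1:
  x1 = (2 - (-4)·1.0000) / (5) = 1.2000
  x2 = (-6 - (-1)·1.0000) / (4) = -1.2500
Iteration 2:
  x1 = (2 - (-4)·-1.2500) / (5) = -0.6000
  x2 = (-6 - (-1)·1.2000) / (4) = -1.2000
Iteration 3:
  x1 = (2 - (-4)·-1.2000) / (5) = -0.5600
  x2 = (-6 - (-1)·-0.6000) / (4) = -1.6500

(-0.5600, -1.6500)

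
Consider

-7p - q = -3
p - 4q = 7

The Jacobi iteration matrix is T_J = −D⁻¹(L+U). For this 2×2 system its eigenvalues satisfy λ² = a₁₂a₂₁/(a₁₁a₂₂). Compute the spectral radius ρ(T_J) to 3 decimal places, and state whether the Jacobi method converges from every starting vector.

0.189

a₁₂a₂₁/(a₁₁a₂₂) = (-1)·(1) / ((-7)·(-4)) = -0.035714
ρ = √|-0.035714| = √0.035714 = 0.189
ρ < 1, so Jacobi converges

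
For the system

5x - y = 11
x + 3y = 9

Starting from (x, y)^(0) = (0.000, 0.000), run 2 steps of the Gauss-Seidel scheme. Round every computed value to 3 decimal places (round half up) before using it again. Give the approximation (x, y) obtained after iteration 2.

Iteration 1:
  x = (11 - (-1)·0.000) / (5) = 2.200
  y = (9 - (1)·2.200) / (3) = 2.267
Iteration 2:
  x = (11 - (-1)·2.267) / (5) = 2.653
  y = (9 - (1)·2.653) / (3) = 2.116

(2.653, 2.116)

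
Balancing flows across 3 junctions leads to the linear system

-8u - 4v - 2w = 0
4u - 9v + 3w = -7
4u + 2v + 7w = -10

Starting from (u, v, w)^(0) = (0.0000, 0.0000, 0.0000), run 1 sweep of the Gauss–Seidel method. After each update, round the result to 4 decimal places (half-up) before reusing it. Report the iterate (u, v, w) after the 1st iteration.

(0.0000, 0.7778, -1.6508)

Iteration 1:
  u = (0 - (-4)·0.0000 - (-2)·0.0000) / (-8) = 0.0000
  v = (-7 - (4)·0.0000 - (3)·0.0000) / (-9) = 0.7778
  w = (-10 - (4)·0.0000 - (2)·0.7778) / (7) = -1.6508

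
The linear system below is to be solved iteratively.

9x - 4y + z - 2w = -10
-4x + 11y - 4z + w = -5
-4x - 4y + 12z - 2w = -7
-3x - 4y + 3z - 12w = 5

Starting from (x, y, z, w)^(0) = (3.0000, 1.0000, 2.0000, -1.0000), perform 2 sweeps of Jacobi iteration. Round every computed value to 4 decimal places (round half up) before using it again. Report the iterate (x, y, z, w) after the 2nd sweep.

Iteration 1:
  x = (-10 - (-4)·1.0000 - (1)·2.0000 - (-2)·-1.0000) / (9) = -1.1111
  y = (-5 - (-4)·3.0000 - (-4)·2.0000 - (1)·-1.0000) / (11) = 1.4545
  z = (-7 - (-4)·3.0000 - (-4)·1.0000 - (-2)·-1.0000) / (12) = 0.5833
  w = (5 - (-3)·3.0000 - (-4)·1.0000 - (3)·2.0000) / (-12) = -1.0000
Iteration 2:
  x = (-10 - (-4)·1.4545 - (1)·0.5833 - (-2)·-1.0000) / (9) = -0.7517
  y = (-5 - (-4)·-1.1111 - (-4)·0.5833 - (1)·-1.0000) / (11) = -0.5556
  z = (-7 - (-4)·-1.1111 - (-4)·1.4545 - (-2)·-1.0000) / (12) = -0.6355
  w = (5 - (-3)·-1.1111 - (-4)·1.4545 - (3)·0.5833) / (-12) = -0.4779

(-0.7517, -0.5556, -0.6355, -0.4779)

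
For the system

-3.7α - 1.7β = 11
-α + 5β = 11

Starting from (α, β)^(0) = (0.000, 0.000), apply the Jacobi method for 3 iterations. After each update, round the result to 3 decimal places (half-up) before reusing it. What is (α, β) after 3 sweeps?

(-3.710, 1.403)

Iteration 1:
  α = (11 - (-1.7)·0.000) / (-3.7) = -2.973
  β = (11 - (-1)·0.000) / (5) = 2.200
Iteration 2:
  α = (11 - (-1.7)·2.200) / (-3.7) = -3.984
  β = (11 - (-1)·-2.973) / (5) = 1.605
Iteration 3:
  α = (11 - (-1.7)·1.605) / (-3.7) = -3.710
  β = (11 - (-1)·-3.984) / (5) = 1.403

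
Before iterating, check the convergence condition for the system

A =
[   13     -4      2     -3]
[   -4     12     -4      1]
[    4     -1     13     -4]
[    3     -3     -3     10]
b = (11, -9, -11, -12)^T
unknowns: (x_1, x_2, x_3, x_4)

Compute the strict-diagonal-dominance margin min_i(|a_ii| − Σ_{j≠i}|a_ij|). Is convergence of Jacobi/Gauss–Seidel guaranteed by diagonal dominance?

1

row 1: |13| − (4+2+3) = 4
row 2: |12| − (4+4+1) = 3
row 3: |13| − (4+1+4) = 4
row 4: |10| − (3+3+3) = 1
minimum over rows = 1 → strictly diagonally dominant (convergence guaranteed)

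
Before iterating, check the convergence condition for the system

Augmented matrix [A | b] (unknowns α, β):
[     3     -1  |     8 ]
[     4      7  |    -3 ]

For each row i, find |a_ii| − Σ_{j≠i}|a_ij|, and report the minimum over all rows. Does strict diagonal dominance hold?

2

row 1: |3| − (1) = 2
row 2: |7| − (4) = 3
minimum over rows = 2 → strictly diagonally dominant (convergence guaranteed)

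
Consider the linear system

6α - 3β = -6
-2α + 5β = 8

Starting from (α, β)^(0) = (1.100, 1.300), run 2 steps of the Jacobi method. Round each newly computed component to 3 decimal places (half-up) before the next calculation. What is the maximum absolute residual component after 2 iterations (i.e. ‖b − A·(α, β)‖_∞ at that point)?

1.740

Iteration 1:
  α = (-6 - (-3)·1.300) / (6) = -0.350
  β = (8 - (-2)·1.100) / (5) = 2.040
Iteration 2:
  α = (-6 - (-3)·2.040) / (6) = 0.020
  β = (8 - (-2)·-0.350) / (5) = 1.460
Residual b − A·x = (-1.740, 0.740); ∞-norm = 1.740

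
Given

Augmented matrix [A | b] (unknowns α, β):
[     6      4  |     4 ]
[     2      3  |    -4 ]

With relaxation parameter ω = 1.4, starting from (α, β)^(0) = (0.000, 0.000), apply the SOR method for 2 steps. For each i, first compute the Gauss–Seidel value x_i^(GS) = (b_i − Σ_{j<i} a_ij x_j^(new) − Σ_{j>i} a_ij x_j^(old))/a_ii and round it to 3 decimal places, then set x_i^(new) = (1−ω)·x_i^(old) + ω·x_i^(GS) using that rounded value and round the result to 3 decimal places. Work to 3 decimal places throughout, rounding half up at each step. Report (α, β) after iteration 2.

(3.115, -3.679)

Iteration 1:
  α: GS value = (4 - (4)·0.000) / (6) = 0.667;  α ← (1−ω)·0.000 + ω·0.667 = 0.934
  β: GS value = (-4 - (2)·0.934) / (3) = -1.956;  β ← (1−ω)·0.000 + ω·-1.956 = -2.738
Iteration 2:
  α: GS value = (4 - (4)·-2.738) / (6) = 2.492;  α ← (1−ω)·0.934 + ω·2.492 = 3.115
  β: GS value = (-4 - (2)·3.115) / (3) = -3.410;  β ← (1−ω)·-2.738 + ω·-3.410 = -3.679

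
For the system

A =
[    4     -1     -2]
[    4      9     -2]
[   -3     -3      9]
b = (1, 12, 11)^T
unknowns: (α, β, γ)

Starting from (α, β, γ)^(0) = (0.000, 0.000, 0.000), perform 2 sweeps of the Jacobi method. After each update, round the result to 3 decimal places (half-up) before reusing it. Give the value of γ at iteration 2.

Iteration 1:
  α = (1 - (-1)·0.000 - (-2)·0.000) / (4) = 0.250
  β = (12 - (4)·0.000 - (-2)·0.000) / (9) = 1.333
  γ = (11 - (-3)·0.000 - (-3)·0.000) / (9) = 1.222
Iteration 2:
  α = (1 - (-1)·1.333 - (-2)·1.222) / (4) = 1.194
  β = (12 - (4)·0.250 - (-2)·1.222) / (9) = 1.494
  γ = (11 - (-3)·0.250 - (-3)·1.333) / (9) = 1.750

1.750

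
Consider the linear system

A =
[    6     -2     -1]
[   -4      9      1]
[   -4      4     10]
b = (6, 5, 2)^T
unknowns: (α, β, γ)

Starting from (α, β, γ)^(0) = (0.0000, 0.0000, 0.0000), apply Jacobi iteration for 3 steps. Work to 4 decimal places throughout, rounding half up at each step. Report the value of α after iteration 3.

Iteration 1:
  α = (6 - (-2)·0.0000 - (-1)·0.0000) / (6) = 1.0000
  β = (5 - (-4)·0.0000 - (1)·0.0000) / (9) = 0.5556
  γ = (2 - (-4)·0.0000 - (4)·0.0000) / (10) = 0.2000
Iteration 2:
  α = (6 - (-2)·0.5556 - (-1)·0.2000) / (6) = 1.2185
  β = (5 - (-4)·1.0000 - (1)·0.2000) / (9) = 0.9778
  γ = (2 - (-4)·1.0000 - (4)·0.5556) / (10) = 0.3778
Iteration 3:
  α = (6 - (-2)·0.9778 - (-1)·0.3778) / (6) = 1.3889
  β = (5 - (-4)·1.2185 - (1)·0.3778) / (9) = 1.0551
  γ = (2 - (-4)·1.2185 - (4)·0.9778) / (10) = 0.2963

1.3889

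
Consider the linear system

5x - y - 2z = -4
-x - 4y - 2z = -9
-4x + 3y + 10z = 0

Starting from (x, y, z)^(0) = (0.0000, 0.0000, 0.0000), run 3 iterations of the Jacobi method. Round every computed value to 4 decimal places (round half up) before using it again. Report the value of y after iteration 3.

2.8350

Iteration 1:
  x = (-4 - (-1)·0.0000 - (-2)·0.0000) / (5) = -0.8000
  y = (-9 - (-1)·0.0000 - (-2)·0.0000) / (-4) = 2.2500
  z = (0 - (-4)·0.0000 - (3)·0.0000) / (10) = 0.0000
Iteration 2:
  x = (-4 - (-1)·2.2500 - (-2)·0.0000) / (5) = -0.3500
  y = (-9 - (-1)·-0.8000 - (-2)·0.0000) / (-4) = 2.4500
  z = (0 - (-4)·-0.8000 - (3)·2.2500) / (10) = -0.9950
Iteration 3:
  x = (-4 - (-1)·2.4500 - (-2)·-0.9950) / (5) = -0.7080
  y = (-9 - (-1)·-0.3500 - (-2)·-0.9950) / (-4) = 2.8350
  z = (0 - (-4)·-0.3500 - (3)·2.4500) / (10) = -0.8750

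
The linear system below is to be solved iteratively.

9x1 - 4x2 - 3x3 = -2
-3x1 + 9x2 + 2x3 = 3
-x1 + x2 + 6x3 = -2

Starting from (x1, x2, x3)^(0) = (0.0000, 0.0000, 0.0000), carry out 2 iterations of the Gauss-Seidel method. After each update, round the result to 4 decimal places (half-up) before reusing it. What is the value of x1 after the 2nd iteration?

-0.2448

Iteration 1:
  x1 = (-2 - (-4)·0.0000 - (-3)·0.0000) / (9) = -0.2222
  x2 = (3 - (-3)·-0.2222 - (2)·0.0000) / (9) = 0.2593
  x3 = (-2 - (-1)·-0.2222 - (1)·0.2593) / (6) = -0.4136
Iteration 2:
  x1 = (-2 - (-4)·0.2593 - (-3)·-0.4136) / (9) = -0.2448
  x2 = (3 - (-3)·-0.2448 - (2)·-0.4136) / (9) = 0.3436
  x3 = (-2 - (-1)·-0.2448 - (1)·0.3436) / (6) = -0.4314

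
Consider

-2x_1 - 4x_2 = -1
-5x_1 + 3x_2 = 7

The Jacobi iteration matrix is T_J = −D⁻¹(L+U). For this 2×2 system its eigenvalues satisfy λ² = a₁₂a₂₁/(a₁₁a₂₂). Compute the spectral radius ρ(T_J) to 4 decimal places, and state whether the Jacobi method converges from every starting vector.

1.8257

a₁₂a₂₁/(a₁₁a₂₂) = (-4)·(-5) / ((-2)·(3)) = -3.333333
ρ = √|-3.333333| = √3.333333 = 1.8257
ρ > 1, so Jacobi diverges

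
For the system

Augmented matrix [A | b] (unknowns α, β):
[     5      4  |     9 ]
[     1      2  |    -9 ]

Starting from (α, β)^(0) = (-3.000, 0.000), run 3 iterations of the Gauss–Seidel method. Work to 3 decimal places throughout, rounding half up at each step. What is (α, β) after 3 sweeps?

(7.848, -8.424)

Iteration 1:
  α = (9 - (4)·0.000) / (5) = 1.800
  β = (-9 - (1)·1.800) / (2) = -5.400
Iteration 2:
  α = (9 - (4)·-5.400) / (5) = 6.120
  β = (-9 - (1)·6.120) / (2) = -7.560
Iteration 3:
  α = (9 - (4)·-7.560) / (5) = 7.848
  β = (-9 - (1)·7.848) / (2) = -8.424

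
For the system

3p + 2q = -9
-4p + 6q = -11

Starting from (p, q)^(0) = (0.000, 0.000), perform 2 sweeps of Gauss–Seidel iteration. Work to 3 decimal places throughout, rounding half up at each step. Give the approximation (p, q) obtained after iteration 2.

(-0.445, -2.130)

Iteration 1:
  p = (-9 - (2)·0.000) / (3) = -3.000
  q = (-11 - (-4)·-3.000) / (6) = -3.833
Iteration 2:
  p = (-9 - (2)·-3.833) / (3) = -0.445
  q = (-11 - (-4)·-0.445) / (6) = -2.130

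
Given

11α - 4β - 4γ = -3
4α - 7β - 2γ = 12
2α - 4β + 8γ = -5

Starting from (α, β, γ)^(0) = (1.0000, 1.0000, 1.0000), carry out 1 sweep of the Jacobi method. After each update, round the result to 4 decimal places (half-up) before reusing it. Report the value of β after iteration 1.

-1.4286

Iteration 1:
  α = (-3 - (-4)·1.0000 - (-4)·1.0000) / (11) = 0.4545
  β = (12 - (4)·1.0000 - (-2)·1.0000) / (-7) = -1.4286
  γ = (-5 - (2)·1.0000 - (-4)·1.0000) / (8) = -0.3750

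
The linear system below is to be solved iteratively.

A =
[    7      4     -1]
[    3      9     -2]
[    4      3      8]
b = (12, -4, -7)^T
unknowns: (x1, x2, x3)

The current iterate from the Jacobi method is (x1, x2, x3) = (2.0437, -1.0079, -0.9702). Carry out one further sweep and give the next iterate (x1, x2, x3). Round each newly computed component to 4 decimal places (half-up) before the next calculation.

(2.1516, -1.3413, -1.5189)

One sweep:
  x1 = (12 - (4)·-1.0079 - (-1)·-0.9702) / (7) = 2.1516
  x2 = (-4 - (3)·2.0437 - (-2)·-0.9702) / (9) = -1.3413
  x3 = (-7 - (4)·2.0437 - (3)·-1.0079) / (8) = -1.5189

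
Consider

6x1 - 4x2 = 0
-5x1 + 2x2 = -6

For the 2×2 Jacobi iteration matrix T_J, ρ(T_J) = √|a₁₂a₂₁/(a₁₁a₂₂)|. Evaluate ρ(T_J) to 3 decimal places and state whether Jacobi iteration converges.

a₁₂a₂₁/(a₁₁a₂₂) = (-4)·(-5) / ((6)·(2)) = 1.666667
ρ = √|1.666667| = √1.666667 = 1.291
ρ > 1, so Jacobi diverges

1.291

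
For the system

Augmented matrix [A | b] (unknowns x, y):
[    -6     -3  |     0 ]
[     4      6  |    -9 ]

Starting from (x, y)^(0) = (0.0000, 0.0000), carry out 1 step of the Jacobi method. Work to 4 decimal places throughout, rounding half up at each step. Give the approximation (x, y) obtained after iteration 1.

(0.0000, -1.5000)

Iteration 1:
  x = (0 - (-3)·0.0000) / (-6) = 0.0000
  y = (-9 - (4)·0.0000) / (6) = -1.5000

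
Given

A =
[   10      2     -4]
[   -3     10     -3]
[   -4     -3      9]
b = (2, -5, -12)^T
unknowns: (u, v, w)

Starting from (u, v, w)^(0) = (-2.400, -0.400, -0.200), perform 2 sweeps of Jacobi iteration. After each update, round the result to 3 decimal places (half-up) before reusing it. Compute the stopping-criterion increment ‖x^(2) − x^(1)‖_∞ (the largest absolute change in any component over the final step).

Iteration 1:
  u = (2 - (2)·-0.400 - (-4)·-0.200) / (10) = 0.200
  v = (-5 - (-3)·-2.400 - (-3)·-0.200) / (10) = -1.280
  w = (-12 - (-4)·-2.400 - (-3)·-0.400) / (9) = -2.533
Iteration 2:
  u = (2 - (2)·-1.280 - (-4)·-2.533) / (10) = -0.557
  v = (-5 - (-3)·0.200 - (-3)·-2.533) / (10) = -1.200
  w = (-12 - (-4)·0.200 - (-3)·-1.280) / (9) = -1.671
Change: (-0.757, 0.080, 0.862) → max |·| = 0.862

0.862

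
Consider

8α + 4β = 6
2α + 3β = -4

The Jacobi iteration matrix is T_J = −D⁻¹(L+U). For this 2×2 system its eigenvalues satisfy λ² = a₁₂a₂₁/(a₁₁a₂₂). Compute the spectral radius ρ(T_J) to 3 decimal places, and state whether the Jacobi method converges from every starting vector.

a₁₂a₂₁/(a₁₁a₂₂) = (4)·(2) / ((8)·(3)) = 0.333333
ρ = √|0.333333| = √0.333333 = 0.577
ρ < 1, so Jacobi converges

0.577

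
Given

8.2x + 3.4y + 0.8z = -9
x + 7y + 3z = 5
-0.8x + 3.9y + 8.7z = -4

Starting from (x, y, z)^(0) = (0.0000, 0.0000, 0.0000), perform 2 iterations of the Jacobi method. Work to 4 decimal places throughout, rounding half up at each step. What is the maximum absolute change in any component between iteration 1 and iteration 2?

Iteration 1:
  x = (-9 - (3.4)·0.0000 - (0.8)·0.0000) / (8.2) = -1.0976
  y = (5 - (1)·0.0000 - (3)·0.0000) / (7) = 0.7143
  z = (-4 - (-0.8)·0.0000 - (3.9)·0.0000) / (8.7) = -0.4598
Iteration 2:
  x = (-9 - (3.4)·0.7143 - (0.8)·-0.4598) / (8.2) = -1.3489
  y = (5 - (1)·-1.0976 - (3)·-0.4598) / (7) = 1.0681
  z = (-4 - (-0.8)·-1.0976 - (3.9)·0.7143) / (8.7) = -0.8809
Change: (-0.2513, 0.3538, -0.4211) → max |·| = 0.4211

0.4211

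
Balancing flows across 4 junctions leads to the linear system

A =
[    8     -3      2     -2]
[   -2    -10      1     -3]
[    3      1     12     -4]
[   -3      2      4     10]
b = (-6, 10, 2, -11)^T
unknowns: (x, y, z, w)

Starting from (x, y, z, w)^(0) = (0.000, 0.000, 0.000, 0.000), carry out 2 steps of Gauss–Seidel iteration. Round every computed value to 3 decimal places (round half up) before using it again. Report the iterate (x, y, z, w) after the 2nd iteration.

(-1.506, -0.259, 0.123, -1.549)

Iteration 1:
  x = (-6 - (-3)·0.000 - (2)·0.000 - (-2)·0.000) / (8) = -0.750
  y = (10 - (-2)·-0.750 - (1)·0.000 - (-3)·0.000) / (-10) = -0.850
  z = (2 - (3)·-0.750 - (1)·-0.850 - (-4)·0.000) / (12) = 0.425
  w = (-11 - (-3)·-0.750 - (2)·-0.850 - (4)·0.425) / (10) = -1.325
Iteration 2:
  x = (-6 - (-3)·-0.850 - (2)·0.425 - (-2)·-1.325) / (8) = -1.506
  y = (10 - (-2)·-1.506 - (1)·0.425 - (-3)·-1.325) / (-10) = -0.259
  z = (2 - (3)·-1.506 - (1)·-0.259 - (-4)·-1.325) / (12) = 0.123
  w = (-11 - (-3)·-1.506 - (2)·-0.259 - (4)·0.123) / (10) = -1.549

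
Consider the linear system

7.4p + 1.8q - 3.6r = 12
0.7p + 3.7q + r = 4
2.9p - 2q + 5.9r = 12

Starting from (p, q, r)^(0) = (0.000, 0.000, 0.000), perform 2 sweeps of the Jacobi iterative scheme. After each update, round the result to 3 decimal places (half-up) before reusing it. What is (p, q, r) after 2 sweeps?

Iteration 1:
  p = (12 - (1.8)·0.000 - (-3.6)·0.000) / (7.4) = 1.622
  q = (4 - (0.7)·0.000 - (1)·0.000) / (3.7) = 1.081
  r = (12 - (2.9)·0.000 - (-2)·0.000) / (5.9) = 2.034
Iteration 2:
  p = (12 - (1.8)·1.081 - (-3.6)·2.034) / (7.4) = 2.348
  q = (4 - (0.7)·1.622 - (1)·2.034) / (3.7) = 0.224
  r = (12 - (2.9)·1.622 - (-2)·1.081) / (5.9) = 1.603

(2.348, 0.224, 1.603)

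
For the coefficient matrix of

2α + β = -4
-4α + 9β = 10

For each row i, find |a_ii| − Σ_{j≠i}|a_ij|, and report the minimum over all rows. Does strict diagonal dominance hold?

1

row 1: |2| − (1) = 1
row 2: |9| − (4) = 5
minimum over rows = 1 → strictly diagonally dominant (convergence guaranteed)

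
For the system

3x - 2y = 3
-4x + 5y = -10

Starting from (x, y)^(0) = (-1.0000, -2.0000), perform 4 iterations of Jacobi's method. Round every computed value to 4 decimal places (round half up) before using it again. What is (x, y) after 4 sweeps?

Iteration 1:
  x = (3 - (-2)·-2.0000) / (3) = -0.3333
  y = (-10 - (-4)·-1.0000) / (5) = -2.8000
Iteration 2:
  x = (3 - (-2)·-2.8000) / (3) = -0.8667
  y = (-10 - (-4)·-0.3333) / (5) = -2.2666
Iteration 3:
  x = (3 - (-2)·-2.2666) / (3) = -0.5111
  y = (-10 - (-4)·-0.8667) / (5) = -2.6934
Iteration 4:
  x = (3 - (-2)·-2.6934) / (3) = -0.7956
  y = (-10 - (-4)·-0.5111) / (5) = -2.4089

(-0.7956, -2.4089)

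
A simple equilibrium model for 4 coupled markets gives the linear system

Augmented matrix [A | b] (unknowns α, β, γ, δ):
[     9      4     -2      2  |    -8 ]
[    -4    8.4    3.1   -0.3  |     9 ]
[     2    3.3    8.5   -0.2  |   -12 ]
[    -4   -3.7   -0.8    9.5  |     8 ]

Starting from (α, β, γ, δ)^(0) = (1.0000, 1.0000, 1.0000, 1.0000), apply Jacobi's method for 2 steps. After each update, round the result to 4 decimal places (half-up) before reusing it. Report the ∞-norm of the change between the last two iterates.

Iteration 1:
  α = (-8 - (4)·1.0000 - (-2)·1.0000 - (2)·1.0000) / (9) = -1.3333
  β = (9 - (-4)·1.0000 - (3.1)·1.0000 - (-0.3)·1.0000) / (8.4) = 1.2143
  γ = (-12 - (2)·1.0000 - (3.3)·1.0000 - (-0.2)·1.0000) / (8.5) = -2.0118
  δ = (8 - (-4)·1.0000 - (-3.7)·1.0000 - (-0.8)·1.0000) / (9.5) = 1.7368
Iteration 2:
  α = (-8 - (4)·1.2143 - (-2)·-2.0118 - (2)·1.7368) / (9) = -2.2616
  β = (9 - (-4)·-1.3333 - (3.1)·-2.0118 - (-0.3)·1.7368) / (8.4) = 1.2410
  γ = (-12 - (2)·-1.3333 - (3.3)·1.2143 - (-0.2)·1.7368) / (8.5) = -1.5286
  δ = (8 - (-4)·-1.3333 - (-3.7)·1.2143 - (-0.8)·-2.0118) / (9.5) = 0.5842
Change: (-0.9283, 0.0267, 0.4832, -1.1526) → max |·| = 1.1526

1.1526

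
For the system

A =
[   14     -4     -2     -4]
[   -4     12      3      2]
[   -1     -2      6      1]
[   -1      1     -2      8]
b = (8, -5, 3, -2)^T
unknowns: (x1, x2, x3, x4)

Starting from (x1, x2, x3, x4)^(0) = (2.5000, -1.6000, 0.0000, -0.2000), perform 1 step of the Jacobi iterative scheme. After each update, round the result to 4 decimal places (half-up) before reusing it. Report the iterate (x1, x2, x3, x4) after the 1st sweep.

Iteration 1:
  x1 = (8 - (-4)·-1.6000 - (-2)·0.0000 - (-4)·-0.2000) / (14) = 0.0571
  x2 = (-5 - (-4)·2.5000 - (3)·0.0000 - (2)·-0.2000) / (12) = 0.4500
  x3 = (3 - (-1)·2.5000 - (-2)·-1.6000 - (1)·-0.2000) / (6) = 0.4167
  x4 = (-2 - (-1)·2.5000 - (1)·-1.6000 - (-2)·0.0000) / (8) = 0.2625

(0.0571, 0.4500, 0.4167, 0.2625)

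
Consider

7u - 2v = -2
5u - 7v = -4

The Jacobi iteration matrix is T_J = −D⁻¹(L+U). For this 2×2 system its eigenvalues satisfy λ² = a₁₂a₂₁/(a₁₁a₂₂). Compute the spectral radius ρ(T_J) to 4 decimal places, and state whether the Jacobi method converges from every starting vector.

a₁₂a₂₁/(a₁₁a₂₂) = (-2)·(5) / ((7)·(-7)) = 0.204082
ρ = √|0.204082| = √0.204082 = 0.4518
ρ < 1, so Jacobi converges

0.4518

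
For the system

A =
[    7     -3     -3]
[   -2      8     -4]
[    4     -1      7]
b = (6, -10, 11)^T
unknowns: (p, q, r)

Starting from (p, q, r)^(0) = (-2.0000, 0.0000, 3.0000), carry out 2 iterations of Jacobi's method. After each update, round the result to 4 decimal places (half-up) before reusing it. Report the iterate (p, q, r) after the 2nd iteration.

(1.9133, 0.6429, 0.3112)

Iteration 1:
  p = (6 - (-3)·0.0000 - (-3)·3.0000) / (7) = 2.1429
  q = (-10 - (-2)·-2.0000 - (-4)·3.0000) / (8) = -0.2500
  r = (11 - (4)·-2.0000 - (-1)·0.0000) / (7) = 2.7143
Iteration 2:
  p = (6 - (-3)·-0.2500 - (-3)·2.7143) / (7) = 1.9133
  q = (-10 - (-2)·2.1429 - (-4)·2.7143) / (8) = 0.6429
  r = (11 - (4)·2.1429 - (-1)·-0.2500) / (7) = 0.3112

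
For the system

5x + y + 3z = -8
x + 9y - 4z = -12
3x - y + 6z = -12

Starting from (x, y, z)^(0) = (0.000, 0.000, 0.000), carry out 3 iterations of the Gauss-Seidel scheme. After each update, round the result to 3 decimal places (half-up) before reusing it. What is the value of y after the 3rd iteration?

Iteration 1:
  x = (-8 - (1)·0.000 - (3)·0.000) / (5) = -1.600
  y = (-12 - (1)·-1.600 - (-4)·0.000) / (9) = -1.156
  z = (-12 - (3)·-1.600 - (-1)·-1.156) / (6) = -1.393
Iteration 2:
  x = (-8 - (1)·-1.156 - (3)·-1.393) / (5) = -0.533
  y = (-12 - (1)·-0.533 - (-4)·-1.393) / (9) = -1.893
  z = (-12 - (3)·-0.533 - (-1)·-1.893) / (6) = -2.049
Iteration 3:
  x = (-8 - (1)·-1.893 - (3)·-2.049) / (5) = 0.008
  y = (-12 - (1)·0.008 - (-4)·-2.049) / (9) = -2.245
  z = (-12 - (3)·0.008 - (-1)·-2.245) / (6) = -2.378

-2.245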